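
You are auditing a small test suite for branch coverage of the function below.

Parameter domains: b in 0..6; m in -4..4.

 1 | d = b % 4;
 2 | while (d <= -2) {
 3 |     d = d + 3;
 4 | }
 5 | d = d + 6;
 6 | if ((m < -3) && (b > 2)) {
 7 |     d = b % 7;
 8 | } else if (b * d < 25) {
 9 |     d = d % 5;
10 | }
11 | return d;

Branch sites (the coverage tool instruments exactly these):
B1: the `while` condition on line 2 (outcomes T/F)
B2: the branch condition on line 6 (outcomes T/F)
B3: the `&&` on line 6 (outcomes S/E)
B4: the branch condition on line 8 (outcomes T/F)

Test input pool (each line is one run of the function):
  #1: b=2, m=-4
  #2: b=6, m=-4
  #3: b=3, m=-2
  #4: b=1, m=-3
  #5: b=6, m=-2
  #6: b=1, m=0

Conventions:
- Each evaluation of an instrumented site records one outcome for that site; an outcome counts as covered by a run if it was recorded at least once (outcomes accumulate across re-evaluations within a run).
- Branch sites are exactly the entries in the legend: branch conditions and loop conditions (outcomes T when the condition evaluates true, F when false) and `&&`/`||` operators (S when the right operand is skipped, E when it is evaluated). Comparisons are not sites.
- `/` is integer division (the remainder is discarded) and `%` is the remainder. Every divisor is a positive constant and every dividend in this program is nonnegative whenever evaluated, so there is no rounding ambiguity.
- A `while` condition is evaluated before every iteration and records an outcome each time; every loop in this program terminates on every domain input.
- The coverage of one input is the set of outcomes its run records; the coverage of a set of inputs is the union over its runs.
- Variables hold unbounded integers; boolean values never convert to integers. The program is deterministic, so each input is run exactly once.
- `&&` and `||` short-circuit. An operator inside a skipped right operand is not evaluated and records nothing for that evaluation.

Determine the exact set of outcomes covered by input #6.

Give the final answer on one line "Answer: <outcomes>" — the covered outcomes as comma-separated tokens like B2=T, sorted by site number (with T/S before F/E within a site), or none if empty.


Simulating input #6 (b=1, m=0) step by step:
  B1->F, B3->S, B2->F, B4->T
collecting distinct outcomes: B1=F, B2=F, B3=S, B4=T
Answer: B1=F, B2=F, B3=S, B4=T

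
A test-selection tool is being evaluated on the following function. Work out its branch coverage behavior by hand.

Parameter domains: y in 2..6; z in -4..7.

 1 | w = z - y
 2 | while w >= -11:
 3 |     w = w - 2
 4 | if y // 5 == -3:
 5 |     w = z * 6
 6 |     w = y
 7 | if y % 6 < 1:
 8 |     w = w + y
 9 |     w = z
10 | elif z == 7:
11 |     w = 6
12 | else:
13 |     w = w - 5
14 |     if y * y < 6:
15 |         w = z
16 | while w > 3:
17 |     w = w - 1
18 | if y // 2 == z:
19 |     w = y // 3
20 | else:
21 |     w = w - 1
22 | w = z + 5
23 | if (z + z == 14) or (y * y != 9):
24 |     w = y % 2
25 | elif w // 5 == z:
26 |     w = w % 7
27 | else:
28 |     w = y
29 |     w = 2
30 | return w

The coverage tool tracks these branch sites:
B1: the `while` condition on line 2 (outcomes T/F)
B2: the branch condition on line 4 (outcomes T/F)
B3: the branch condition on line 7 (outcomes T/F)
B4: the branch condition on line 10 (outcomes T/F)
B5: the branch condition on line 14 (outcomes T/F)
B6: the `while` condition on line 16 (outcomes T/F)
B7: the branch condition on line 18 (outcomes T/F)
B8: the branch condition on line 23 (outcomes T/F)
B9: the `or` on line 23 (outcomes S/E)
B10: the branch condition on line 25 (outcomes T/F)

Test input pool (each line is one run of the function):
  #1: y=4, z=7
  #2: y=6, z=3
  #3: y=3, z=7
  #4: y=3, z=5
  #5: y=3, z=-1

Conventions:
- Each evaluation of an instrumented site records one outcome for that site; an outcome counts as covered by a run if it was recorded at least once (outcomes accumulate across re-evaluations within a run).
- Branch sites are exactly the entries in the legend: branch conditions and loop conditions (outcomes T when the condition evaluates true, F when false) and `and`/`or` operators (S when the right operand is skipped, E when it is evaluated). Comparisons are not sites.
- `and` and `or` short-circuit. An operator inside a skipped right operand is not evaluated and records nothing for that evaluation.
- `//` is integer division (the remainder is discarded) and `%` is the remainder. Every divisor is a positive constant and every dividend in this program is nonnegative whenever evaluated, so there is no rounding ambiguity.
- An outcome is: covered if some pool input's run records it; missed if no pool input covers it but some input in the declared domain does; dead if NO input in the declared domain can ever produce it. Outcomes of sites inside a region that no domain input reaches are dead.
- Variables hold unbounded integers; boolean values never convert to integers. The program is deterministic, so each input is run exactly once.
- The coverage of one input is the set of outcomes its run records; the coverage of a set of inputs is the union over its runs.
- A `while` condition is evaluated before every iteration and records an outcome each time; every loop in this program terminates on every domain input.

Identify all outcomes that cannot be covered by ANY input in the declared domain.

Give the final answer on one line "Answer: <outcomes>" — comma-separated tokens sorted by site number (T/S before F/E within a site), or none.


exhaustive pass over the 60-input domain:
  B2=T: unreachable across the whole domain -> dead
  reachable outcomes have witnesses, e.g. B1=T (e.g. y=2, z=-4), B1=F (e.g. y=2, z=-4), B2=F (e.g. y=2, z=-4), B3=T (e.g. y=6, z=-4)
Answer: B2=T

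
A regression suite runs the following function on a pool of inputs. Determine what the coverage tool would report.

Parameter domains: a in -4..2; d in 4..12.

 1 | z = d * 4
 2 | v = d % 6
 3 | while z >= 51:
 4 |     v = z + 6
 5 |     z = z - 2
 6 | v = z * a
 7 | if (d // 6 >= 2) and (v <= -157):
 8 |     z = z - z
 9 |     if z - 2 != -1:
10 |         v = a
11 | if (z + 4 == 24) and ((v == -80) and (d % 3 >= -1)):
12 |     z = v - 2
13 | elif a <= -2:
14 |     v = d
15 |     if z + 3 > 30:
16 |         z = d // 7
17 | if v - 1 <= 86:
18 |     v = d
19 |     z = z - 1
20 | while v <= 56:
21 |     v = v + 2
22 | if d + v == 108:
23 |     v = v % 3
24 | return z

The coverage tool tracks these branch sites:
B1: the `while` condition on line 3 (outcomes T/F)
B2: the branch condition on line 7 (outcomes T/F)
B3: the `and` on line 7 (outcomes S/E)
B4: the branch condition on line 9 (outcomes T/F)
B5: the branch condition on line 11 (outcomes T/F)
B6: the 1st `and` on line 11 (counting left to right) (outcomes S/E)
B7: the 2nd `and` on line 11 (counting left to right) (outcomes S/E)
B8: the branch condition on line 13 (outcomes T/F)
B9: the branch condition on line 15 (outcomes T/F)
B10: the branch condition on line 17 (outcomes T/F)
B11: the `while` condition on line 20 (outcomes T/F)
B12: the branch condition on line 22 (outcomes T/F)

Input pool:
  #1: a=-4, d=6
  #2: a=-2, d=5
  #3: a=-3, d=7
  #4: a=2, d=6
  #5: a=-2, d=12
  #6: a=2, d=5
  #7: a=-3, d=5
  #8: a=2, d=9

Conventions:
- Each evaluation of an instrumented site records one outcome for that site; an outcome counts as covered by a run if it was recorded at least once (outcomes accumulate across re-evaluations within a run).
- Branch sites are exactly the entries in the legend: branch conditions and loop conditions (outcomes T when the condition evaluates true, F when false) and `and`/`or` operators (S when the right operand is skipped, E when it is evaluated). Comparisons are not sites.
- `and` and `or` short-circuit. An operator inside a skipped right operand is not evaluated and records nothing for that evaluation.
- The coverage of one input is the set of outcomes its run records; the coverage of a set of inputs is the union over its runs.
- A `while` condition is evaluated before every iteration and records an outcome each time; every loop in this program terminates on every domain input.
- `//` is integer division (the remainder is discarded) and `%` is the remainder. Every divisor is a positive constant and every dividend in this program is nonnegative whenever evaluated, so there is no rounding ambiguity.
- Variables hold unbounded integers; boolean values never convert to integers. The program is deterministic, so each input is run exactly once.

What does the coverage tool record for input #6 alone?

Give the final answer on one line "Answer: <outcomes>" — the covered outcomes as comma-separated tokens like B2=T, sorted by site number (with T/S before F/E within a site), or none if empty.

Running input #6 (a=2, d=5), event by event:
  B1->F, B3->S, B2->F, B6->E, B7->S, B5->F, B8->F, B10->T, B11->T, B11->T
  B11->T, B11->T, B11->T, B11->T, B11->T, B11->T, B11->T, B11->T, B11->T, B11->T
  B11->T, B11->T, B11->T, B11->T, B11->T, B11->T, B11->T, B11->T, B11->T, B11->T
  B11->T, B11->T, B11->T, B11->T, B11->F, B12->F
collecting distinct outcomes: B1=F, B2=F, B3=S, B5=F, B6=E, B7=S, B8=F, B10=T, B11=T, B11=F, B12=F

Answer: B1=F, B2=F, B3=S, B5=F, B6=E, B7=S, B8=F, B10=T, B11=T, B11=F, B12=F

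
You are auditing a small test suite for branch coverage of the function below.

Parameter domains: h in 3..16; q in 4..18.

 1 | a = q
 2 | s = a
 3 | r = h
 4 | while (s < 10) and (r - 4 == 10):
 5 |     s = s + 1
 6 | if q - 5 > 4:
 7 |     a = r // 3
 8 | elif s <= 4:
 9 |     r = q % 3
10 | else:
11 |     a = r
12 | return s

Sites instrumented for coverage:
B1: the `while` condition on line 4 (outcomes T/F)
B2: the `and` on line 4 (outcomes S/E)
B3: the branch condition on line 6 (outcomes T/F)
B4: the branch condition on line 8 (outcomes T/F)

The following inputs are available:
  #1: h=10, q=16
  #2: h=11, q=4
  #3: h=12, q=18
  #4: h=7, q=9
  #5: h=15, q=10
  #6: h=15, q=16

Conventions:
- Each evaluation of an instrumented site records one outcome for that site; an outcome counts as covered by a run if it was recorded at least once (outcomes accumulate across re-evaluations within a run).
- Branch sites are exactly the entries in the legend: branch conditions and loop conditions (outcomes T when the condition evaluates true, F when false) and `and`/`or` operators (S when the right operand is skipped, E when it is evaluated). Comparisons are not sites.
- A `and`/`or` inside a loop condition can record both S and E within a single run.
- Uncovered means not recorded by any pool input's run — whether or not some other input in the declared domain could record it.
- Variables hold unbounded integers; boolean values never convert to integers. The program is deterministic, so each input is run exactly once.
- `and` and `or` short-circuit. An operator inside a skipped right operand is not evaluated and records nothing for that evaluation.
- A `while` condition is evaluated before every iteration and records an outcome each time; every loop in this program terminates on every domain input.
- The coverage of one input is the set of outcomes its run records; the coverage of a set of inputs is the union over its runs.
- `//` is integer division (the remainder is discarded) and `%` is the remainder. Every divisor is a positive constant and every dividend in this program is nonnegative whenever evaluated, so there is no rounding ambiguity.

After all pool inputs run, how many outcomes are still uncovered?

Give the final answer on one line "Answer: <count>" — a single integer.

input #1, h=10, q=16: outcomes B1=F, B2=S, B3=T
input #2, h=11, q=4: outcomes B1=F, B2=E, B3=F, B4=T
input #3, h=12, q=18: outcomes B1=F, B2=S, B3=T
input #4, h=7, q=9: outcomes B1=F, B2=E, B3=F, B4=F
input #5, h=15, q=10: outcomes B1=F, B2=S, B3=T
input #6, h=15, q=16: outcomes B1=F, B2=S, B3=T
union over the pool: B1=F, B2=S, B2=E, B3=T, B3=F, B4=T, B4=F
uncovered (1 of 8): B1=T

Answer: 1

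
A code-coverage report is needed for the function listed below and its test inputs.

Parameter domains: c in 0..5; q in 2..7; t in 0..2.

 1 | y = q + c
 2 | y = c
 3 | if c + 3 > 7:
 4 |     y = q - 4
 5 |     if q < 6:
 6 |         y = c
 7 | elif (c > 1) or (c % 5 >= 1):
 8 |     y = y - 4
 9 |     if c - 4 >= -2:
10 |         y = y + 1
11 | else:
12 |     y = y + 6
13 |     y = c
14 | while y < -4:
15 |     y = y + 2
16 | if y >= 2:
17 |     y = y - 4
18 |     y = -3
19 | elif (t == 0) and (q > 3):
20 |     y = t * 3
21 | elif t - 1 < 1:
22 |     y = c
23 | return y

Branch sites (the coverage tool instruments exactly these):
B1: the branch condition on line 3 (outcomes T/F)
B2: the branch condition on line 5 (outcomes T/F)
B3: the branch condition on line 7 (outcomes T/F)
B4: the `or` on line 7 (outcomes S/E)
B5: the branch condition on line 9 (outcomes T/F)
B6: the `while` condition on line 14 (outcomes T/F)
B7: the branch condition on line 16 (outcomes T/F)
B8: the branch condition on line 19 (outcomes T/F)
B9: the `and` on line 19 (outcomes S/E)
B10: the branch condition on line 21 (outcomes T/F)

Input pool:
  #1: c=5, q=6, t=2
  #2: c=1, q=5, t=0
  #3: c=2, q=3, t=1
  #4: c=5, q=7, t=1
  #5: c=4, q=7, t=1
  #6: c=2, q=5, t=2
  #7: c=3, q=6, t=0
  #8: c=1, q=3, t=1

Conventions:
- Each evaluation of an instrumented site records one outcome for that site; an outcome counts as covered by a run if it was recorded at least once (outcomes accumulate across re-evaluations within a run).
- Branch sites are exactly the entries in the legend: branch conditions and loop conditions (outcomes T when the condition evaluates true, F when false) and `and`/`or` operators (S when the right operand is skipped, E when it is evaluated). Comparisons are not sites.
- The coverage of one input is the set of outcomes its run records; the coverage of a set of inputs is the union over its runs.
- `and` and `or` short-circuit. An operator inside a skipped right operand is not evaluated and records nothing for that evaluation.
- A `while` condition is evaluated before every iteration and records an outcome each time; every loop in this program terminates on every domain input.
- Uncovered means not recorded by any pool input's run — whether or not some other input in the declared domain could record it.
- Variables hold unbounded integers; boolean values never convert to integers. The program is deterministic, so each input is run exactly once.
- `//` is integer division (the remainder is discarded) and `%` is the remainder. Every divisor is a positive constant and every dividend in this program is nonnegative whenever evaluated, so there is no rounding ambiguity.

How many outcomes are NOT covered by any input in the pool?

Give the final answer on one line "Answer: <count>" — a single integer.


test 1 (c=5, q=6, t=2) fires B1->T, B2->F, B6->F, B7->T; hits B1=T, B2=F, B6=F, B7=T
test 2 (c=1, q=5, t=0) fires B1->F, B4->E, B3->T, B5->F, B6->F, B7->F, B9->E, B8->T; hits B1=F, B3=T, B4=E, B5=F, B6=F, B7=F, B8=T, B9=E
test 3 (c=2, q=3, t=1) fires B1->F, B4->S, B3->T, B5->T, B6->F, B7->F, B9->S, B8->F, B10->T; hits B1=F, B3=T, B4=S, B5=T, B6=F, B7=F, B8=F, B9=S, B10=T
test 4 (c=5, q=7, t=1) fires B1->T, B2->F, B6->F, B7->T; hits B1=T, B2=F, B6=F, B7=T
test 5 (c=4, q=7, t=1) fires B1->F, B4->S, B3->T, B5->T, B6->F, B7->F, B9->S, B8->F, B10->T; hits B1=F, B3=T, B4=S, B5=T, B6=F, B7=F, B8=F, B9=S, B10=T
test 6 (c=2, q=5, t=2) fires B1->F, B4->S, B3->T, B5->T, B6->F, B7->F, B9->S, B8->F, B10->F; hits B1=F, B3=T, B4=S, B5=T, B6=F, B7=F, B8=F, B9=S, B10=F
test 7 (c=3, q=6, t=0) fires B1->F, B4->S, B3->T, B5->T, B6->F, B7->F, B9->E, B8->T; hits B1=F, B3=T, B4=S, B5=T, B6=F, B7=F, B8=T, B9=E
test 8 (c=1, q=3, t=1) fires B1->F, B4->E, B3->T, B5->F, B6->F, B7->F, B9->S, B8->F, B10->T; hits B1=F, B3=T, B4=E, B5=F, B6=F, B7=F, B8=F, B9=S, B10=T
union over the pool: B1=T, B1=F, B2=F, B3=T, B4=S, B4=E, B5=T, B5=F, B6=F, B7=T, B7=F, B8=T, B8=F, B9=S, B9=E, B10=T, B10=F
uncovered (3 of 20): B2=T, B3=F, B6=T
Answer: 3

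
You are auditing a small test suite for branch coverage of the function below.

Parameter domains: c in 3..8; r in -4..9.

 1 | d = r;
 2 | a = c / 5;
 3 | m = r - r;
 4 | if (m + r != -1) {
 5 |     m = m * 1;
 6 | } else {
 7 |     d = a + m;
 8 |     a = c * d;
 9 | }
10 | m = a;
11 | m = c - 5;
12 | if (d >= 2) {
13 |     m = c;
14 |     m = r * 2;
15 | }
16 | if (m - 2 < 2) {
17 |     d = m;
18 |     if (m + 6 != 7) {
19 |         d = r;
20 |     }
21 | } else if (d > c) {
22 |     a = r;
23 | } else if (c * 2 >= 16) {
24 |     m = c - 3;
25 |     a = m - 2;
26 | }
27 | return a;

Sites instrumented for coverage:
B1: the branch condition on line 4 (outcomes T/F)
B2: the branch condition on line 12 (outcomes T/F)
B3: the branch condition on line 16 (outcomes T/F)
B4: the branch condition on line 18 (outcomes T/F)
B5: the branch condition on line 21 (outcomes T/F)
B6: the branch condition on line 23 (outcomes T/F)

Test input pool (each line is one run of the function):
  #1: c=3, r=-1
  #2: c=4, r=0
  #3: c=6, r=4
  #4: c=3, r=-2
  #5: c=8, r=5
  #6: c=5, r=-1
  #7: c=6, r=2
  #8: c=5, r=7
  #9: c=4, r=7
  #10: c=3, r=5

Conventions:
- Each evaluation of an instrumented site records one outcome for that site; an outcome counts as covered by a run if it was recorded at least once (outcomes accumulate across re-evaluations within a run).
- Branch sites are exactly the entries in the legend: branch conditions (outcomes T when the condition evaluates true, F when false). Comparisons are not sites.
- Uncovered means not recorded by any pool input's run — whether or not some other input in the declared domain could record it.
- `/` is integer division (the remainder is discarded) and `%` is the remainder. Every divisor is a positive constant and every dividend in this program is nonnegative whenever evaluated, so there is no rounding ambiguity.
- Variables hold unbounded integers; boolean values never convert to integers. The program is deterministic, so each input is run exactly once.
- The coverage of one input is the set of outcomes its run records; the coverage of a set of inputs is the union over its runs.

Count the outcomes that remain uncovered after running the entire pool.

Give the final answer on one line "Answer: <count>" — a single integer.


run #1 (c=3, r=-1) runs B1->F, B2->F, B3->T, B4->T; records B1=F, B2=F, B3=T, B4=T
run #2 (c=4, r=0) runs B1->T, B2->F, B3->T, B4->T; records B1=T, B2=F, B3=T, B4=T
run #3 (c=6, r=4) runs B1->T, B2->T, B3->F, B5->F, B6->F; records B1=T, B2=T, B3=F, B5=F, B6=F
run #4 (c=3, r=-2) runs B1->T, B2->F, B3->T, B4->T; records B1=T, B2=F, B3=T, B4=T
run #5 (c=8, r=5) runs B1->T, B2->T, B3->F, B5->F, B6->T; records B1=T, B2=T, B3=F, B5=F, B6=T
run #6 (c=5, r=-1) runs B1->F, B2->F, B3->T, B4->T; records B1=F, B2=F, B3=T, B4=T
run #7 (c=6, r=2) runs B1->T, B2->T, B3->F, B5->F, B6->F; records B1=T, B2=T, B3=F, B5=F, B6=F
run #8 (c=5, r=7) runs B1->T, B2->T, B3->F, B5->T; records B1=T, B2=T, B3=F, B5=T
run #9 (c=4, r=7) runs B1->T, B2->T, B3->F, B5->T; records B1=T, B2=T, B3=F, B5=T
run #10 (c=3, r=5) runs B1->T, B2->T, B3->F, B5->T; records B1=T, B2=T, B3=F, B5=T
union over the pool: B1=T, B1=F, B2=T, B2=F, B3=T, B3=F, B4=T, B5=T, B5=F, B6=T, B6=F
uncovered (1 of 12): B4=F
Answer: 1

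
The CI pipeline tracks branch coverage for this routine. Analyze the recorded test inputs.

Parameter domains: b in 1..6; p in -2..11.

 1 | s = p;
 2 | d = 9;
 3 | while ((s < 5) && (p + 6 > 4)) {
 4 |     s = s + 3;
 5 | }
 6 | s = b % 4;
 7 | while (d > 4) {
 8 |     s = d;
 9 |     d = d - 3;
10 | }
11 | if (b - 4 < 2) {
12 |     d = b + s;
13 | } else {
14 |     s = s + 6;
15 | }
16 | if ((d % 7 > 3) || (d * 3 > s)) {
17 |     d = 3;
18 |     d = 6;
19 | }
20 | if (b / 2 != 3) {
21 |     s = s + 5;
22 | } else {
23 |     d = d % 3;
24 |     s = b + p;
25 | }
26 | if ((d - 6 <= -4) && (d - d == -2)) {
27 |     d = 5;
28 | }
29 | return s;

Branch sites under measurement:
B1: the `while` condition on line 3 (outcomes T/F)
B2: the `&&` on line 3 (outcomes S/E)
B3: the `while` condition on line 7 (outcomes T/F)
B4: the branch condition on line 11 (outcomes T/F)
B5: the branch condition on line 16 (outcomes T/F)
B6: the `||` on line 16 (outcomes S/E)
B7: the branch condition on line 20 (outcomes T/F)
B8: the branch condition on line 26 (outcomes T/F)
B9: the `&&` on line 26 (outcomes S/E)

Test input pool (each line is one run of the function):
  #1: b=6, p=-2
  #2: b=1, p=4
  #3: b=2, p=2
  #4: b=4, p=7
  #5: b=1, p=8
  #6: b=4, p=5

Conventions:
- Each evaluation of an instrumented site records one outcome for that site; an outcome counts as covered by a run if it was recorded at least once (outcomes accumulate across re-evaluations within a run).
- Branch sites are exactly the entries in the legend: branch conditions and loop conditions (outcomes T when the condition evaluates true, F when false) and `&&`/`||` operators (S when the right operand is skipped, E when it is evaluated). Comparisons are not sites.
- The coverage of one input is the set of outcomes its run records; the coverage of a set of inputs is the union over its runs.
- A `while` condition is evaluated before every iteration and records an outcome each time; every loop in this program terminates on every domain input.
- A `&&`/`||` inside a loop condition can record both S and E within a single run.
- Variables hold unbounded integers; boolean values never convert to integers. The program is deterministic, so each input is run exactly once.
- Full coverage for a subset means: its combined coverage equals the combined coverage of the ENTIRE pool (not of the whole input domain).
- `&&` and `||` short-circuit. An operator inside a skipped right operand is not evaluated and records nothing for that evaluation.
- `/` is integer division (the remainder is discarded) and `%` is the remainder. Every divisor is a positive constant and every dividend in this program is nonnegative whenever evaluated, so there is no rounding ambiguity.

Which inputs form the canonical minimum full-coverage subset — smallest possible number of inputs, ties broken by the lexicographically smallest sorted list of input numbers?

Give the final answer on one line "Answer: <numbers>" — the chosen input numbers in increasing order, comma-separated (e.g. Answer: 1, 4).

run #1 (b=6, p=-2) runs B2->E, B1->F, B3->T, B3->T, B3->F, B4->F, B6->E, B5->F, B7->F, B9->E, B8->F; records B1=F, B2=E, B3=T, B3=F, B4=F, B5=F, B6=E, B7=F, B8=F, B9=E
run #2 (b=1, p=4) runs B2->E, B1->T, B2->S, B1->F, B3->T, B3->T, B3->F, B4->T, B6->E, B5->T, B7->T, B9->S, B8->F; records B1=T, B1=F, B2=S, B2=E, B3=T, B3=F, B4=T, B5=T, B6=E, B7=T, B8=F, B9=S
run #3 (b=2, p=2) runs B2->E, B1->T, B2->S, B1->F, B3->T, B3->T, B3->F, B4->T, B6->E, B5->T, B7->T, B9->S, B8->F; records B1=T, B1=F, B2=S, B2=E, B3=T, B3=F, B4=T, B5=T, B6=E, B7=T, B8=F, B9=S
run #4 (b=4, p=7) runs B2->S, B1->F, B3->T, B3->T, B3->F, B4->T, B6->E, B5->T, B7->T, B9->S, B8->F; records B1=F, B2=S, B3=T, B3=F, B4=T, B5=T, B6=E, B7=T, B8=F, B9=S
run #5 (b=1, p=8) runs B2->S, B1->F, B3->T, B3->T, B3->F, B4->T, B6->E, B5->T, B7->T, B9->S, B8->F; records B1=F, B2=S, B3=T, B3=F, B4=T, B5=T, B6=E, B7=T, B8=F, B9=S
run #6 (b=4, p=5) runs B2->S, B1->F, B3->T, B3->T, B3->F, B4->T, B6->E, B5->T, B7->T, B9->S, B8->F; records B1=F, B2=S, B3=T, B3=F, B4=T, B5=T, B6=E, B7=T, B8=F, B9=S
union over all inputs: B1=T, B1=F, B2=S, B2=E, B3=T, B3=F, B4=T, B4=F, B5=T, B5=F, B6=E, B7=T, B7=F, B8=F, B9=S, B9=E (16 outcomes)
no size-1 subset reaches all 16 outcomes (best union: 12/16)
size 2: inputs {1, 2} cover all 16 outcomes, and no lexicographically smaller subset of this size does

Answer: 1, 2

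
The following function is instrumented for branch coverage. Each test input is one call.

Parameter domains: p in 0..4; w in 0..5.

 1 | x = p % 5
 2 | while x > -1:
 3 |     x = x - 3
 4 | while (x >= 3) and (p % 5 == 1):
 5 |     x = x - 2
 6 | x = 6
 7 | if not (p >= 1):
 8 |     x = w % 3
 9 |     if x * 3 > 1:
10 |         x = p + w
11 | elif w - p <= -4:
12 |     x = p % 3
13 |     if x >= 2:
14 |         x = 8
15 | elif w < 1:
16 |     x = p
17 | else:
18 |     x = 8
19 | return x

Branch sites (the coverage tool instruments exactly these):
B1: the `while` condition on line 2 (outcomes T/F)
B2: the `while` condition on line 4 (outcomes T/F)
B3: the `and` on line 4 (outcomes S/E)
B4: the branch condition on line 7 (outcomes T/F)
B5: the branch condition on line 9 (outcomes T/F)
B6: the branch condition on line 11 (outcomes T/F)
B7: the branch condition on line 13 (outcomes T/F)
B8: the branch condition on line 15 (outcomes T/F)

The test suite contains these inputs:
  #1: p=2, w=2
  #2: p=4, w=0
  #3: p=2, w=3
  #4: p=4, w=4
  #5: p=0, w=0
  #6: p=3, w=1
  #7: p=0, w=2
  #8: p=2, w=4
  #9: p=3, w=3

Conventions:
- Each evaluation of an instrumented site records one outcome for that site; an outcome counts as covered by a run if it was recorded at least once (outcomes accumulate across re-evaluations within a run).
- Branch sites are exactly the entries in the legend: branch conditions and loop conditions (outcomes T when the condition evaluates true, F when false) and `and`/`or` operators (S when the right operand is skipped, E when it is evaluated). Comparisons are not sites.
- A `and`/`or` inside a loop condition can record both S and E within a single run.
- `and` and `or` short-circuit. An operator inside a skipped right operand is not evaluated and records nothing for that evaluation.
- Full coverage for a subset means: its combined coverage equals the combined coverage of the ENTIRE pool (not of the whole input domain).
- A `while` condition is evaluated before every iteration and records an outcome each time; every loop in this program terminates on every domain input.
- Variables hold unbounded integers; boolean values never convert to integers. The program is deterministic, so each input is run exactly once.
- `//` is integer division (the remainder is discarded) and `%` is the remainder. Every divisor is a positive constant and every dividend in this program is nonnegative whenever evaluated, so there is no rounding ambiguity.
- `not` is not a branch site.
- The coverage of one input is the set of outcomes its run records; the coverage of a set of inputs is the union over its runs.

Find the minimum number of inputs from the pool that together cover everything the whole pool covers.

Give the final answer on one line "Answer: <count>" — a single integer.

input #1, p=2, w=2: events B1->T, B1->F, B3->S, B2->F, B4->F, B6->F, B8->F; outcomes B1=T, B1=F, B2=F, B3=S, B4=F, B6=F, B8=F
input #2, p=4, w=0: events B1->T, B1->T, B1->F, B3->S, B2->F, B4->F, B6->T, B7->F; outcomes B1=T, B1=F, B2=F, B3=S, B4=F, B6=T, B7=F
input #3, p=2, w=3: events B1->T, B1->F, B3->S, B2->F, B4->F, B6->F, B8->F; outcomes B1=T, B1=F, B2=F, B3=S, B4=F, B6=F, B8=F
input #4, p=4, w=4: events B1->T, B1->T, B1->F, B3->S, B2->F, B4->F, B6->F, B8->F; outcomes B1=T, B1=F, B2=F, B3=S, B4=F, B6=F, B8=F
input #5, p=0, w=0: events B1->T, B1->F, B3->S, B2->F, B4->T, B5->F; outcomes B1=T, B1=F, B2=F, B3=S, B4=T, B5=F
input #6, p=3, w=1: events B1->T, B1->T, B1->F, B3->S, B2->F, B4->F, B6->F, B8->F; outcomes B1=T, B1=F, B2=F, B3=S, B4=F, B6=F, B8=F
input #7, p=0, w=2: events B1->T, B1->F, B3->S, B2->F, B4->T, B5->T; outcomes B1=T, B1=F, B2=F, B3=S, B4=T, B5=T
input #8, p=2, w=4: events B1->T, B1->F, B3->S, B2->F, B4->F, B6->F, B8->F; outcomes B1=T, B1=F, B2=F, B3=S, B4=F, B6=F, B8=F
input #9, p=3, w=3: events B1->T, B1->T, B1->F, B3->S, B2->F, B4->F, B6->F, B8->F; outcomes B1=T, B1=F, B2=F, B3=S, B4=F, B6=F, B8=F
union over all inputs: B1=T, B1=F, B2=F, B3=S, B4=T, B4=F, B5=T, B5=F, B6=T, B6=F, B7=F, B8=F (12 outcomes)
size 1 is not enough: best union over all size-1 subsets is 7/12
size 2 is not enough: best union over all size-2 subsets is 9/12
size 3 is not enough: best union over all size-3 subsets is 11/12
inputs {1, 2, 5, 7} (size 4) cover everything; no size-4 subset with a lexicographically smaller index list covers all 12

Answer: 4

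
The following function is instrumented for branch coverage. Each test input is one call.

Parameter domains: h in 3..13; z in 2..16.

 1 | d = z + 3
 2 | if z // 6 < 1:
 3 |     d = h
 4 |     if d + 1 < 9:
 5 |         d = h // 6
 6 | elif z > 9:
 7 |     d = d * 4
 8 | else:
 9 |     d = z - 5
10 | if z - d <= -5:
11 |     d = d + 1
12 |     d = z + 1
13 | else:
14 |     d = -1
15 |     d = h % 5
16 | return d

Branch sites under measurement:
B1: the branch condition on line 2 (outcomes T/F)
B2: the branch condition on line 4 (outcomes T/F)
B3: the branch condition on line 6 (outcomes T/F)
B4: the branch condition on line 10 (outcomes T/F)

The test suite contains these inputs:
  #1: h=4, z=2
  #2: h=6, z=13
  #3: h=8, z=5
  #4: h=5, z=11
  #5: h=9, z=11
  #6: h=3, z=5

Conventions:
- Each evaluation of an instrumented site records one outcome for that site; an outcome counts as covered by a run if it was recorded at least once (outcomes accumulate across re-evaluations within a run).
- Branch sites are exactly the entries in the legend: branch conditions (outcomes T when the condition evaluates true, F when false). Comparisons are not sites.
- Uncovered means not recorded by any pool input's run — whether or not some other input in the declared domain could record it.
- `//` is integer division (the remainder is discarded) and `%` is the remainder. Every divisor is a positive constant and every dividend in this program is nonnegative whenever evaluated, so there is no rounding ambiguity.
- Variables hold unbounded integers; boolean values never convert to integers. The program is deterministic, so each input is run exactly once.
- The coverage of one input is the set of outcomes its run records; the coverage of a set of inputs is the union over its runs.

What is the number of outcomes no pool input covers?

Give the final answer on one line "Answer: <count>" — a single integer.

input #1 (h=4, z=2): covers B1=T, B2=T, B4=F
input #2 (h=6, z=13): covers B1=F, B3=T, B4=T
input #3 (h=8, z=5): covers B1=T, B2=F, B4=F
input #4 (h=5, z=11): covers B1=F, B3=T, B4=T
input #5 (h=9, z=11): covers B1=F, B3=T, B4=T
input #6 (h=3, z=5): covers B1=T, B2=T, B4=F
union over the pool: B1=T, B1=F, B2=T, B2=F, B3=T, B4=T, B4=F
uncovered (1 of 8): B3=F

Answer: 1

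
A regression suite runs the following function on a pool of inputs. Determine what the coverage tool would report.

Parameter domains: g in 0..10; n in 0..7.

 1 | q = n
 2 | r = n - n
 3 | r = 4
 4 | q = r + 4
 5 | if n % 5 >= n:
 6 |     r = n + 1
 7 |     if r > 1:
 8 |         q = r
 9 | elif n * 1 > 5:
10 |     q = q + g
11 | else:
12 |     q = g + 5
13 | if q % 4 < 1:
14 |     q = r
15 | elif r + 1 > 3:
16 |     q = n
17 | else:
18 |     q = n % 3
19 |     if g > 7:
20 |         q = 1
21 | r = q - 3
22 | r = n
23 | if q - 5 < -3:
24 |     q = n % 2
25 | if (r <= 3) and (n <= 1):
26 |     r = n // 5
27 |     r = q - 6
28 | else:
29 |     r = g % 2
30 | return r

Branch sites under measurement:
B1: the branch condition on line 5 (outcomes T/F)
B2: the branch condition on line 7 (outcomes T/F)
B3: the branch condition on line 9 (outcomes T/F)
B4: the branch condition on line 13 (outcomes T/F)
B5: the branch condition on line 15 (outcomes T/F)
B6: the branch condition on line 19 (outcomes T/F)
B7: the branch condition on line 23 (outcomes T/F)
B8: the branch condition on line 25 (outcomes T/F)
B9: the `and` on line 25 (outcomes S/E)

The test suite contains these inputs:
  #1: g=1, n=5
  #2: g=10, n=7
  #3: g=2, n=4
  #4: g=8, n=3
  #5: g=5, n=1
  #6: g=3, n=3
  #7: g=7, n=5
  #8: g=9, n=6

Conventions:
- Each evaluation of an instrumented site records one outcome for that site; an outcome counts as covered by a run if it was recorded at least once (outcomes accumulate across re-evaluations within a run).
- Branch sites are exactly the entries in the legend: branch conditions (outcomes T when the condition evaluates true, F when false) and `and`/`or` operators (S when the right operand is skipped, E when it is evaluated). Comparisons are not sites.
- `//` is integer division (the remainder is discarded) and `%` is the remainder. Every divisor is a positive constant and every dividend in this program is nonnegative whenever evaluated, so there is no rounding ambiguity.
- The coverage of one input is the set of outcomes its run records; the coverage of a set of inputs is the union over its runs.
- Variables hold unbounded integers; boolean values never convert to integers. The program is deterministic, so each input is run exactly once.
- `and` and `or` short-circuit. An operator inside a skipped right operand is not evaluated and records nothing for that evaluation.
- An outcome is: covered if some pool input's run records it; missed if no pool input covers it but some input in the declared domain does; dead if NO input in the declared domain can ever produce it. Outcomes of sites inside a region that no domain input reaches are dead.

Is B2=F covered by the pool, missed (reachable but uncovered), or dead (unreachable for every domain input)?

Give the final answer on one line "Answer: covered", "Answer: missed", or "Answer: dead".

no pool input records B2=F
but domain input (g=0, n=0) does record it -> reachable, so missed

Answer: missed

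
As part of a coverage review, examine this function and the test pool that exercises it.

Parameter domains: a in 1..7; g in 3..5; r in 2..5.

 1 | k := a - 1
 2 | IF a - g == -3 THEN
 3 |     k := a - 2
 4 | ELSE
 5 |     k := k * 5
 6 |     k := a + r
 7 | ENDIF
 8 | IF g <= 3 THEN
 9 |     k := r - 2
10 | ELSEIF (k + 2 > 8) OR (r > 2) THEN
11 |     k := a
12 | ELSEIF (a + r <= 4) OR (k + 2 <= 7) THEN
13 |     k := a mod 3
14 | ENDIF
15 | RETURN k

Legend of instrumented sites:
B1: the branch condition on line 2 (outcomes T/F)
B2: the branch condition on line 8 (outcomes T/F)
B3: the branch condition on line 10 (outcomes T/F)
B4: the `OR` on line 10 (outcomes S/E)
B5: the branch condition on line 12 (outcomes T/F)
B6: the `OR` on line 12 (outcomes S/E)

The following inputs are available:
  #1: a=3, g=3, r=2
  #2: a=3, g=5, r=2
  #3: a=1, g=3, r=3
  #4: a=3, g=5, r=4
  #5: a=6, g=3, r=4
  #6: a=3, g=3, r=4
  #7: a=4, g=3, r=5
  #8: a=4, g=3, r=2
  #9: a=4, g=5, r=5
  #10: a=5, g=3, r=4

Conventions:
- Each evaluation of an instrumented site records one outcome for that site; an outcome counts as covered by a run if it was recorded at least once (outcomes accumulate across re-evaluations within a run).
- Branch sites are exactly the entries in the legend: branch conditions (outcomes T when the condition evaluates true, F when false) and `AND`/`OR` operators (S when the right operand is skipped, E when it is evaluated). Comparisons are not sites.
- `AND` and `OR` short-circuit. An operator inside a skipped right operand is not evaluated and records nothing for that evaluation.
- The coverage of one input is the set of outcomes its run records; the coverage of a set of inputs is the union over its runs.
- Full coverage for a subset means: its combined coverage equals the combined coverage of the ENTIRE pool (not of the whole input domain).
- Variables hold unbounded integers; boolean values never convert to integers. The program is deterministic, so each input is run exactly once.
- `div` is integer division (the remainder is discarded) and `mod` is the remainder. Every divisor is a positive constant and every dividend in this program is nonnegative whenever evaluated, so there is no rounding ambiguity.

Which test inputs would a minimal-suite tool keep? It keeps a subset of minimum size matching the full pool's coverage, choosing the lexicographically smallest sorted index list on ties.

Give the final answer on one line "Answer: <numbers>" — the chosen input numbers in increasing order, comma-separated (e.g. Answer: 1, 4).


#1 (a=3, g=3, r=2) -> B1->F, B2->T; covered: B1=F, B2=T
#2 (a=3, g=5, r=2) -> B1->F, B2->F, B4->E, B3->F, B6->E, B5->T; covered: B1=F, B2=F, B3=F, B4=E, B5=T, B6=E
#3 (a=1, g=3, r=3) -> B1->F, B2->T; covered: B1=F, B2=T
#4 (a=3, g=5, r=4) -> B1->F, B2->F, B4->S, B3->T; covered: B1=F, B2=F, B3=T, B4=S
#5 (a=6, g=3, r=4) -> B1->F, B2->T; covered: B1=F, B2=T
#6 (a=3, g=3, r=4) -> B1->F, B2->T; covered: B1=F, B2=T
#7 (a=4, g=3, r=5) -> B1->F, B2->T; covered: B1=F, B2=T
#8 (a=4, g=3, r=2) -> B1->F, B2->T; covered: B1=F, B2=T
#9 (a=4, g=5, r=5) -> B1->F, B2->F, B4->S, B3->T; covered: B1=F, B2=F, B3=T, B4=S
#10 (a=5, g=3, r=4) -> B1->F, B2->T; covered: B1=F, B2=T
the full pool covers 9 outcomes: B1=F, B2=T, B2=F, B3=T, B3=F, B4=S, B4=E, B5=T, B6=E
every size-1 subset falls short of the 9 outcomes (best: 6/9)
every size-2 subset falls short of the 9 outcomes (best: 8/9)
the canonical winner is {1, 2, 4}: size 3, full 9-outcome coverage, earliest index list among size-3 covers
Answer: 1, 2, 4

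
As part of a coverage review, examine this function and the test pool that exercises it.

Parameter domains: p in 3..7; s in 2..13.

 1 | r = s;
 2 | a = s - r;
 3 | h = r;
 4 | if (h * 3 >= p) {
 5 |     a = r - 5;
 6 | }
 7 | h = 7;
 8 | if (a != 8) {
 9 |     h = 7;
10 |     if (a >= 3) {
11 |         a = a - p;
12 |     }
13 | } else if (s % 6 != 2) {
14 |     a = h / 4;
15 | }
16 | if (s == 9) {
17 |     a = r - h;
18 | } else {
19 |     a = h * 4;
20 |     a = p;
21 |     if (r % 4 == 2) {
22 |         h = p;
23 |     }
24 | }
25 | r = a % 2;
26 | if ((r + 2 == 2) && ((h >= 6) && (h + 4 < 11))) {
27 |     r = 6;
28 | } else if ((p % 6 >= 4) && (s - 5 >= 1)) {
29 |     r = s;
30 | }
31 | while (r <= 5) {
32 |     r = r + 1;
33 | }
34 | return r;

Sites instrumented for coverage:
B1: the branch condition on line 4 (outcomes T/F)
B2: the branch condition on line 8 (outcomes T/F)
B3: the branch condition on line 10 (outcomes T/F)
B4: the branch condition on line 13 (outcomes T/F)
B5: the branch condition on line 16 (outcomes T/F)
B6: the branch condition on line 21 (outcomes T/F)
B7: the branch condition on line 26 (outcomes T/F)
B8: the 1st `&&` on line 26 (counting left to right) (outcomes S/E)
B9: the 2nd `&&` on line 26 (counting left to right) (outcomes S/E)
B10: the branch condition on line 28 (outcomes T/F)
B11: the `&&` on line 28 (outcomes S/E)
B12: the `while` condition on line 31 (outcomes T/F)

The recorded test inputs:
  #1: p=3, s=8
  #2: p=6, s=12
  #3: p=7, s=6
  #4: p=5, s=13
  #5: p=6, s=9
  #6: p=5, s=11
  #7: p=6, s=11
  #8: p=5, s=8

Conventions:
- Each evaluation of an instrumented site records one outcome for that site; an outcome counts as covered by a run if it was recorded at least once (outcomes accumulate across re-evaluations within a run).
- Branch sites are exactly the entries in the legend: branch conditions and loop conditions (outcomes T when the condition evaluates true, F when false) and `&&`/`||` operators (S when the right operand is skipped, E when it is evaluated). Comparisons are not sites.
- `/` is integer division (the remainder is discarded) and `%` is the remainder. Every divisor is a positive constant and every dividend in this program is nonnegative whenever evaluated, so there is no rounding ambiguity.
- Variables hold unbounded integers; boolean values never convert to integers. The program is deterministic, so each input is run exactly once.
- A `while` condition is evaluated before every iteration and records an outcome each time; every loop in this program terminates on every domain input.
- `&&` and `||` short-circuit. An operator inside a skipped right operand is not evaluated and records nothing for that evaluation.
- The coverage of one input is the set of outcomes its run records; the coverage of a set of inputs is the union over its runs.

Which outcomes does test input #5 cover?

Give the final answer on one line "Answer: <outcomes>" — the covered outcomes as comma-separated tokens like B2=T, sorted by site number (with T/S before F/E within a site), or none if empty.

Event log for input #5 (p=6, s=9):
  B1->T, B2->T, B3->T, B5->T, B8->E, B9->E, B7->F, B11->S, B10->F, B12->T
  B12->T, B12->T, B12->T, B12->T, B12->T, B12->F
collecting distinct outcomes: B1=T, B2=T, B3=T, B5=T, B7=F, B8=E, B9=E, B10=F, B11=S, B12=T, B12=F

Answer: B1=T, B2=T, B3=T, B5=T, B7=F, B8=E, B9=E, B10=F, B11=S, B12=T, B12=F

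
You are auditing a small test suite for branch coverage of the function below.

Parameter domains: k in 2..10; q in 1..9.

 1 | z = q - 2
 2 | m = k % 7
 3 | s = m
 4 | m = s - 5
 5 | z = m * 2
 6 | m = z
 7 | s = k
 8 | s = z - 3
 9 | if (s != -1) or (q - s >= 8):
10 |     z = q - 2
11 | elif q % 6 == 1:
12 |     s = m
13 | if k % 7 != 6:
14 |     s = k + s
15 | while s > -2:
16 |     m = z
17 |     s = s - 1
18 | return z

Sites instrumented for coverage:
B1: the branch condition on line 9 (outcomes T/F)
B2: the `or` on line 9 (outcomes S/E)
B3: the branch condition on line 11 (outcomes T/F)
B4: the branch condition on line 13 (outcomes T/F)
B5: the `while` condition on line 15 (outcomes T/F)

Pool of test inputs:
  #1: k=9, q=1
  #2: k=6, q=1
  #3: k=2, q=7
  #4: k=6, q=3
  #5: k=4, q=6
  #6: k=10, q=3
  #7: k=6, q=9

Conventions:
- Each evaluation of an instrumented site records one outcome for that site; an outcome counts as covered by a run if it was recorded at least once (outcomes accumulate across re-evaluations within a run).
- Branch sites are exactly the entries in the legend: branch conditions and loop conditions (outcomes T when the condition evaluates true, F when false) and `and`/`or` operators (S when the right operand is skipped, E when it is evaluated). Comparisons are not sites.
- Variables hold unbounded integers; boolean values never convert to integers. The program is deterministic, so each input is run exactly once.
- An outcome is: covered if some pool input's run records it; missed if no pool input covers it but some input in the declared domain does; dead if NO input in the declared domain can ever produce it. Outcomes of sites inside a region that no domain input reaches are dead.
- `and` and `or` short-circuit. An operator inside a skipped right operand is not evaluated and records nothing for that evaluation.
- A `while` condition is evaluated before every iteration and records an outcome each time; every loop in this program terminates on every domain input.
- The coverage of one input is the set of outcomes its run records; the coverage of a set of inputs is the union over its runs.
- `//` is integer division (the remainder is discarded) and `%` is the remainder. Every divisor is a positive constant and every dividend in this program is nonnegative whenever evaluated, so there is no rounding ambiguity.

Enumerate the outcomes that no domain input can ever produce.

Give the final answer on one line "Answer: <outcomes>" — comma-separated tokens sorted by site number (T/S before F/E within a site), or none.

sweeping the full domain (81 inputs) for each outcome:
  reachable outcomes have witnesses, e.g. B1=T (e.g. k=2, q=1), B1=F (e.g. k=6, q=1), B2=S (e.g. k=2, q=1), B2=E (e.g. k=6, q=1)

Answer: none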